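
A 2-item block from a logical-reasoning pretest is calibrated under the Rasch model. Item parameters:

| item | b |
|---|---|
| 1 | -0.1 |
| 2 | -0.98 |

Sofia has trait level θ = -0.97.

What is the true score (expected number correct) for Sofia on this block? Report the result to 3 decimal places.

0.798

P(θ) = 1 / (1 + exp(−(θ − b)))
P_1 = 1/(1+e^{0.8700}) = 0.2953
P_2 = 1/(1+e^{-0.0100}) = 0.5025
E[score] = 0.2953 + 0.5025 = 0.7978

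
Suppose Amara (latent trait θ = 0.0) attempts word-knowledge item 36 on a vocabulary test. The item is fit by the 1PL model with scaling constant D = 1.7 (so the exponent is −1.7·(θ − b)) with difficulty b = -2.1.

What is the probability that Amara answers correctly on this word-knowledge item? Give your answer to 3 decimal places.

0.973

P(θ) = 1 / (1 + exp(−D·(θ − b)))
Exponent: 1.7 × (0.0 − (-2.1)) = 3.5700
1/(1 + e^{-3.5700}) = 0.9726
P = 0.9726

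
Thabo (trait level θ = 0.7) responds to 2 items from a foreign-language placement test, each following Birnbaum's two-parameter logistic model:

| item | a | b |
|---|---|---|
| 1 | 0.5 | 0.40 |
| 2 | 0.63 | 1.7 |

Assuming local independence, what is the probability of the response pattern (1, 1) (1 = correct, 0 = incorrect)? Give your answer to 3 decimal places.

0.187

P(θ) = 1 / (1 + exp(−a(θ − b)))
P_1 = 1/(1+e^{-0.1500}) = 0.5374
P_2 = 1/(1+e^{0.6300}) = 0.3475
L = P_1 × P_2 = 0.5374 × 0.3475 = 0.18676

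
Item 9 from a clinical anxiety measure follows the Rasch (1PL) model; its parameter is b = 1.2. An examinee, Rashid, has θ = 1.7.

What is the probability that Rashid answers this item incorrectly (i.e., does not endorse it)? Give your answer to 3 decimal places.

P(θ) = 1 / (1 + exp(−(θ − b)))
Exponent: (1.7 − 1.2) = 0.5000
1/(1 + e^{-0.5000}) = 0.6225
P = 0.6225
P(incorrect) = 1 − 0.6225 = 0.3775

0.378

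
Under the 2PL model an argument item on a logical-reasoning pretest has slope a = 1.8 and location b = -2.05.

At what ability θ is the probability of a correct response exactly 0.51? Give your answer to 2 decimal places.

P(θ) = 1 / (1 + exp(−a(θ − b)))
logit = ln(0.5100/0.4900) = 0.0400
θ = b + logit/(a) = -2.05 + 0.0400/1.8000 = -2.0278

-2.03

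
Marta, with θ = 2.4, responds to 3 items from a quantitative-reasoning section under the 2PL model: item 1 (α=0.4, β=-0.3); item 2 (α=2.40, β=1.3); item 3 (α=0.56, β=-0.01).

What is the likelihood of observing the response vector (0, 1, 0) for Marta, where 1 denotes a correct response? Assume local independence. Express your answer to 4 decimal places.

P(θ) = 1 / (1 + exp(−α(θ − β)))
P_1 = 1/(1+e^{-1.0800}) = 0.7465
P_2 = 1/(1+e^{-2.6400}) = 0.9334
P_3 = 1/(1+e^{-1.3496}) = 0.7941
L = (1−P_1) × P_2 × (1−P_3) = 0.2535 × 0.9334 × 0.2059 = 0.04873

0.0487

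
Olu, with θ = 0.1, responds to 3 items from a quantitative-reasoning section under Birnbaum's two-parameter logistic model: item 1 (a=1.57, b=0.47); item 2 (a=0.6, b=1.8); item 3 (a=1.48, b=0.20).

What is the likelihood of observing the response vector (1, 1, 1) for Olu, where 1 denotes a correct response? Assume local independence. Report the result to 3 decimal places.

0.044

P(θ) = 1 / (1 + exp(−a(θ − b)))
P_1 = 1/(1+e^{0.5809}) = 0.3587
P_2 = 1/(1+e^{1.0200}) = 0.2650
P_3 = 1/(1+e^{0.1480}) = 0.4631
L = P_1 × P_2 × P_3 = 0.3587 × 0.2650 × 0.4631 = 0.04402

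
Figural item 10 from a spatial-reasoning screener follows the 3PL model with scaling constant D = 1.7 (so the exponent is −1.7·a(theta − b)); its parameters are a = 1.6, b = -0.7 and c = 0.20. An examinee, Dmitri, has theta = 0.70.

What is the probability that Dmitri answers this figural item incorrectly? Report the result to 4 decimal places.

0.0174

P(theta) = c + (1 − c) · 1 / (1 + exp(−D·a(theta − b)))
Exponent: 1.7 × 1.6 × (0.70 − (-0.7)) = 3.8080
1/(1 + e^{-3.8080}) = 0.9783
P = 0.20 + 0.80 × 0.9783 = 0.9826
P(incorrect) = 1 − 0.9826 = 0.0174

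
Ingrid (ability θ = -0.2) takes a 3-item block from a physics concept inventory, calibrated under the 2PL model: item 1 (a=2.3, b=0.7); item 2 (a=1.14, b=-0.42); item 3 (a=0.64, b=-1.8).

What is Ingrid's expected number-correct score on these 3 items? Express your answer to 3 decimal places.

P(θ) = 1 / (1 + exp(−a(θ − b)))
P_1 = 1/(1+e^{2.0700}) = 0.1120
P_2 = 1/(1+e^{-0.2508}) = 0.5624
P_3 = 1/(1+e^{-1.0240}) = 0.7358
E[score] = 0.1120 + 0.5624 + 0.7358 = 1.4102

1.410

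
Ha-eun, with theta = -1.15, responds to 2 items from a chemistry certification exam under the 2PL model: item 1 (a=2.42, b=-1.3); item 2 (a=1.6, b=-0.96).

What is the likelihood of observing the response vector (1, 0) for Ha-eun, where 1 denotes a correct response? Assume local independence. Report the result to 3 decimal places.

P(theta) = 1 / (1 + exp(−a(theta − b)))
P_1 = 1/(1+e^{-0.3630}) = 0.5898
P_2 = 1/(1+e^{0.3040}) = 0.4246
L = P_1 × (1−P_2) = 0.5898 × 0.5754 = 0.33936

0.339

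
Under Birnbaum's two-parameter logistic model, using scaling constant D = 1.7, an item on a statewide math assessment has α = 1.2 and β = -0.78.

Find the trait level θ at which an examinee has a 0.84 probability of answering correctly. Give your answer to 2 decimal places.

P(θ) = 1 / (1 + exp(−D·α(θ − β)))
logit = ln(0.8400/0.1600) = 1.6582
θ = β + logit/(1.7·α) = -0.78 + 1.6582/2.0400 = 0.0329

0.03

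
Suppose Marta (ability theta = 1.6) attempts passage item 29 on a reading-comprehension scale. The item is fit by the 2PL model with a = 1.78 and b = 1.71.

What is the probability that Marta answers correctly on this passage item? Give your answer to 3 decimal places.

P(theta) = 1 / (1 + exp(−a(theta − b)))
Exponent: 1.78 × (1.6 − 1.71) = -0.1958
1/(1 + e^{0.1958}) = 0.4512

0.451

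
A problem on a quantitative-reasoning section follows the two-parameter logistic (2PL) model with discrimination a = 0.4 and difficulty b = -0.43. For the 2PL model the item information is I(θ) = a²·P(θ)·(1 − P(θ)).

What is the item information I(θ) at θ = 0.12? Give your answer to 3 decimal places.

P = 1/(1+e^{-0.2200}) = 0.5548
P(1−P) = 0.5548 × 0.4452 = 0.2470
I = a² × P(1−P) = 0.4² × 0.2470 = 0.03952

0.040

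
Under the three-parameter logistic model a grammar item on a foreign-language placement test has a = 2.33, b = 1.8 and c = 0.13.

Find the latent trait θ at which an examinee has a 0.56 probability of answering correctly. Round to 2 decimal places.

1.79

P(θ) = c + (1 − c) · 1 / (1 + exp(−a(θ − b)))
Remove guessing floor: (0.56 − 0.13)/(1 − 0.13) = 0.4943
logit = ln(0.4943/0.5057) = -0.0230
θ = b + logit/(a) = 1.8 + (-0.0230)/2.3300 = 1.7901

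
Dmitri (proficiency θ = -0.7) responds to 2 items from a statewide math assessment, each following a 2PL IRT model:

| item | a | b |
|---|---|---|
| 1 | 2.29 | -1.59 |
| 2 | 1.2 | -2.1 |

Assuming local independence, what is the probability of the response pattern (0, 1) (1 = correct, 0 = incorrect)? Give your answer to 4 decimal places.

P(θ) = 1 / (1 + exp(−a(θ − b)))
P_1 = 1/(1+e^{-2.0381}) = 0.8847
P_2 = 1/(1+e^{-1.6800}) = 0.8429
L = (1−P_1) × P_2 = 0.1153 × 0.8429 = 0.09715

0.0972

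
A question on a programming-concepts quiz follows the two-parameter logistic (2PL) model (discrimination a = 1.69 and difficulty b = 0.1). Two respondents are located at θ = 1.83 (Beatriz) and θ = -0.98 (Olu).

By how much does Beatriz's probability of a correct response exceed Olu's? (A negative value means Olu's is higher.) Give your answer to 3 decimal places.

P(θ) = 1 / (1 + exp(−a(θ − b)))
P(Beatriz) = 0.9490  [exponent 2.9237]
P(Olu) = 0.1388  [exponent -1.8252]
Difference = 0.9490 − 0.1388 = 0.8102

0.810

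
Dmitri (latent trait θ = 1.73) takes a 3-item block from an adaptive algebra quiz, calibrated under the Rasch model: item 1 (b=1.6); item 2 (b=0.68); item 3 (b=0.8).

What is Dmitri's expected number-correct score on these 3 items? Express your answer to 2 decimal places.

1.99

P(θ) = 1 / (1 + exp(−(θ − b)))
P_1 = 1/(1+e^{-0.1300}) = 0.5325
P_2 = 1/(1+e^{-1.0500}) = 0.7408
P_3 = 1/(1+e^{-0.9300}) = 0.7171
E[score] = 0.5325 + 0.7408 + 0.7171 = 1.9903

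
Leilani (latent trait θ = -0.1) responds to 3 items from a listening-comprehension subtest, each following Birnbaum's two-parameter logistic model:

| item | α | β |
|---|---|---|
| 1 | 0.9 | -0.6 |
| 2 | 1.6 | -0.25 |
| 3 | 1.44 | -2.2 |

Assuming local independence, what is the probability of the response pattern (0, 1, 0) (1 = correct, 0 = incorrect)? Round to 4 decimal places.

P(θ) = 1 / (1 + exp(−α(θ − β)))
P_1 = 1/(1+e^{-0.4500}) = 0.6106
P_2 = 1/(1+e^{-0.2400}) = 0.5597
P_3 = 1/(1+e^{-3.0240}) = 0.9536
L = (1−P_1) × P_2 × (1−P_3) = 0.3894 × 0.5597 × 0.0464 = 0.01010

0.0101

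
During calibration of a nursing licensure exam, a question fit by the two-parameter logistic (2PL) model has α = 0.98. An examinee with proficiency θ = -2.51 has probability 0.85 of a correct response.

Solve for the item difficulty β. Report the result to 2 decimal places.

-4.28

P(θ) = 1 / (1 + exp(−α(θ − β)))
logit(0.85) = ln(0.85/0.15) = 1.7346
β = θ − logit/(α) = -2.51 − 1.7346/0.9800 = -4.2800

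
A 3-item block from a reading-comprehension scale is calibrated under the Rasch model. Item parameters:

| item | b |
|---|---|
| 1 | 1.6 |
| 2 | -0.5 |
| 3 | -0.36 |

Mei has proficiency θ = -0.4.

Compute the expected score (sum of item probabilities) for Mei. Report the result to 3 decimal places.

P(θ) = 1 / (1 + exp(−(θ − b)))
P_1 = 1/(1+e^{2.0000}) = 0.1192
P_2 = 1/(1+e^{-0.1000}) = 0.5250
P_3 = 1/(1+e^{0.0400}) = 0.4900
E[score] = 0.1192 + 0.5250 + 0.4900 = 1.1342

1.134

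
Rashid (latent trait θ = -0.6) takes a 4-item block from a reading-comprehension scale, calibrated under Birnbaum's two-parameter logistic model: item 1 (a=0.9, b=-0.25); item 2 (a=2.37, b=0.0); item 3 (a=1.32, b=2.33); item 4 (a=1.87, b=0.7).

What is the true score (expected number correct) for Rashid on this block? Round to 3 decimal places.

0.718

P(θ) = 1 / (1 + exp(−a(θ − b)))
P_1 = 1/(1+e^{0.3150}) = 0.4219
P_2 = 1/(1+e^{1.4220}) = 0.1943
P_3 = 1/(1+e^{3.8676}) = 0.0205
P_4 = 1/(1+e^{2.4310}) = 0.0808
E[score] = 0.4219 + 0.1943 + 0.0205 + 0.0808 = 0.7176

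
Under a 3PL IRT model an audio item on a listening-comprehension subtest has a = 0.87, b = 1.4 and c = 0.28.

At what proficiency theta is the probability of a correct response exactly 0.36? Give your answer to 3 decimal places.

P(theta) = c + (1 − c) · 1 / (1 + exp(−a(theta − b)))
Remove guessing floor: (0.36 − 0.28)/(1 − 0.28) = 0.1111
logit = ln(0.1111/0.8889) = -2.0794
theta = b + logit/(a) = 1.4 + (-2.0794)/0.8700 = -0.9902

-0.990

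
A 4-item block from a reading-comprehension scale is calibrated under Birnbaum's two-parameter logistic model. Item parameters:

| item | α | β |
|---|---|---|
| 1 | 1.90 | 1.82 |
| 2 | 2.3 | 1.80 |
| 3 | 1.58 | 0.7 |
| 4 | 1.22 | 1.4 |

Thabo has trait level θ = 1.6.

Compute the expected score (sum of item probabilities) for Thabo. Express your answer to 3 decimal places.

2.150

P(θ) = 1 / (1 + exp(−α(θ − β)))
P_1 = 1/(1+e^{0.4180}) = 0.3970
P_2 = 1/(1+e^{0.4600}) = 0.3870
P_3 = 1/(1+e^{-1.4220}) = 0.8057
P_4 = 1/(1+e^{-0.2440}) = 0.5607
E[score] = 0.3970 + 0.3870 + 0.8057 + 0.5607 = 2.1503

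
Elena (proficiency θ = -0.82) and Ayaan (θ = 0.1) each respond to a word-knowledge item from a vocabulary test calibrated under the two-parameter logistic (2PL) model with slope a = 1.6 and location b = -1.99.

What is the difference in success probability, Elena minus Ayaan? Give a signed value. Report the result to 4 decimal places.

P(θ) = 1 / (1 + exp(−a(θ − b)))
P(Elena) = 0.8667  [exponent 1.8720]
P(Ayaan) = 0.9659  [exponent 3.3440]
Difference = 0.8667 − 0.9659 = -0.0992

-0.0992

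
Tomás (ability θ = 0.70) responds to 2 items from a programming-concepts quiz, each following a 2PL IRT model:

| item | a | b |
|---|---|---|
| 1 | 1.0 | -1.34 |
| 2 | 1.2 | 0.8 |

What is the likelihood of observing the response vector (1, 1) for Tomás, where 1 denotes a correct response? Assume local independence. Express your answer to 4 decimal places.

0.4160

P(θ) = 1 / (1 + exp(−a(θ − b)))
P_1 = 1/(1+e^{-2.0400}) = 0.8849
P_2 = 1/(1+e^{0.1200}) = 0.4700
L = P_1 × P_2 = 0.8849 × 0.4700 = 0.41595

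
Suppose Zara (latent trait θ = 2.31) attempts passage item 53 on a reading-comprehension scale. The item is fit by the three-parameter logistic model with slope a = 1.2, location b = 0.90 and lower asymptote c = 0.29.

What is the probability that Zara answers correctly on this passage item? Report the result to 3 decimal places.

0.890

P(θ) = c + (1 − c) · 1 / (1 + exp(−a(θ − b)))
Exponent: 1.2 × (2.31 − 0.90) = 1.6920
1/(1 + e^{-1.6920}) = 0.8445
P = 0.29 + 0.71 × 0.8445 = 0.8896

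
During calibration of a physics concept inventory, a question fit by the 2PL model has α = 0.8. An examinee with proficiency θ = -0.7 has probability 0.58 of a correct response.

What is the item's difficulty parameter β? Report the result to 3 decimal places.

-1.103

P(θ) = 1 / (1 + exp(−α(θ − β)))
logit(0.58) = ln(0.58/0.42) = 0.3228
β = θ − logit/(α) = -0.7 − 0.3228/0.8000 = -1.1035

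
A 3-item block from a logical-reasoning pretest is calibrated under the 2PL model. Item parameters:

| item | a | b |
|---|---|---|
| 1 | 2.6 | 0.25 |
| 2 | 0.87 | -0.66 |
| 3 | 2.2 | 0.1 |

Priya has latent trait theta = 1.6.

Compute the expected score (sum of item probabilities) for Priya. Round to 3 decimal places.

P(theta) = 1 / (1 + exp(−a(theta − b)))
P_1 = 1/(1+e^{-3.5100}) = 0.9710
P_2 = 1/(1+e^{-1.9662}) = 0.8772
P_3 = 1/(1+e^{-3.3000}) = 0.9644
E[score] = 0.9710 + 0.8772 + 0.9644 = 2.8126

2.813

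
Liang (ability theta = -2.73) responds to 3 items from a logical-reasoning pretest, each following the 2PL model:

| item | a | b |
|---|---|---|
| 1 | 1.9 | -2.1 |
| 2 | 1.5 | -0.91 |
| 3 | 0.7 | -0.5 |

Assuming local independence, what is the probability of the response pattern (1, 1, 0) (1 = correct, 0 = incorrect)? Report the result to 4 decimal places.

0.0117

P(theta) = 1 / (1 + exp(−a(theta − b)))
P_1 = 1/(1+e^{1.1970}) = 0.2320
P_2 = 1/(1+e^{2.7300}) = 0.0612
P_3 = 1/(1+e^{1.5610}) = 0.1735
L = P_1 × P_2 × (1−P_3) = 0.2320 × 0.0612 × 0.8265 = 0.01174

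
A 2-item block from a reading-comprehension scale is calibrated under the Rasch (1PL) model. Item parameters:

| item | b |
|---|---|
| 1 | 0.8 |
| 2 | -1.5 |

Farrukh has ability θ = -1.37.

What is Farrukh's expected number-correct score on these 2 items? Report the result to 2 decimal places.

P(θ) = 1 / (1 + exp(−(θ − b)))
P_1 = 1/(1+e^{2.1700}) = 0.1025
P_2 = 1/(1+e^{-0.1300}) = 0.5325
E[score] = 0.1025 + 0.5325 = 0.6349

0.63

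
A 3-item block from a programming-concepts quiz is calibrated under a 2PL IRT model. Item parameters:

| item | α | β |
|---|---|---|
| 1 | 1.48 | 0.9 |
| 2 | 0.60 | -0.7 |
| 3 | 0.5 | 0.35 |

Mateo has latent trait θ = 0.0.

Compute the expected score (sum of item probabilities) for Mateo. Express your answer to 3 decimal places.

P(θ) = 1 / (1 + exp(−α(θ − β)))
P_1 = 1/(1+e^{1.3320}) = 0.2088
P_2 = 1/(1+e^{-0.4200}) = 0.6035
P_3 = 1/(1+e^{0.1750}) = 0.4564
E[score] = 0.2088 + 0.6035 + 0.4564 = 1.2687

1.269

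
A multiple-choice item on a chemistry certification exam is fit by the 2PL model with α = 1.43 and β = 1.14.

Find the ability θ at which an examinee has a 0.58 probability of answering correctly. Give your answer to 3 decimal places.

P(θ) = 1 / (1 + exp(−α(θ − β)))
logit = ln(0.5800/0.4200) = 0.3228
θ = β + logit/(α) = 1.14 + 0.3228/1.4300 = 1.3657

1.366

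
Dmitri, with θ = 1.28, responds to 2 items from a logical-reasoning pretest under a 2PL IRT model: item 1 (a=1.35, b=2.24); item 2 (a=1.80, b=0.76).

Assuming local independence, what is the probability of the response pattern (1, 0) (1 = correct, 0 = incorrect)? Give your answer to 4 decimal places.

P(θ) = 1 / (1 + exp(−a(θ − b)))
P_1 = 1/(1+e^{1.2960}) = 0.2148
P_2 = 1/(1+e^{-0.9360}) = 0.7183
L = P_1 × (1−P_2) = 0.2148 × 0.2817 = 0.06052

0.0605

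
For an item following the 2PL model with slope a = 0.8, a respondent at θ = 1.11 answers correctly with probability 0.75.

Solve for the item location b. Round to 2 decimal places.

P(θ) = 1 / (1 + exp(−a(θ − b)))
logit(0.75) = ln(0.75/0.25) = 1.0986
b = θ − logit/(a) = 1.11 − 1.0986/0.8000 = -0.2633

-0.26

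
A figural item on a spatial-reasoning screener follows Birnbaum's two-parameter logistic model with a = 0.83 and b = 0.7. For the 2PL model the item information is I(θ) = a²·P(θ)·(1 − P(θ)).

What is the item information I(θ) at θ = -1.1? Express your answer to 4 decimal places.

P = 1/(1+e^{1.4940}) = 0.1833
P(1−P) = 0.1833 × 0.8167 = 0.1497
I = a² × P(1−P) = 0.83² × 0.1497 = 0.10314

0.1031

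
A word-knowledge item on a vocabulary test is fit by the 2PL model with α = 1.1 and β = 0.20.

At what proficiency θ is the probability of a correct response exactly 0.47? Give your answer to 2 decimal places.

0.09

P(θ) = 1 / (1 + exp(−α(θ − β)))
logit = ln(0.4700/0.5300) = -0.1201
θ = β + logit/(α) = 0.20 + (-0.1201)/1.1000 = 0.0908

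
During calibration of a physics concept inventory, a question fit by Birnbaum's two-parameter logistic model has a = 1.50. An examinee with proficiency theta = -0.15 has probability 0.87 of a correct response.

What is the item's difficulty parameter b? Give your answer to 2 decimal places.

P(theta) = 1 / (1 + exp(−a(theta − b)))
logit(0.87) = ln(0.87/0.13) = 1.9010
b = theta − logit/(a) = -0.15 − 1.9010/1.5000 = -1.4173

-1.42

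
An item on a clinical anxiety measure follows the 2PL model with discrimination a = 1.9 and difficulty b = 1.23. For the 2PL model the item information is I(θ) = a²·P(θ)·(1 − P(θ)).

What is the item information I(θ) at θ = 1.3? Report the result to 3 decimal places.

0.899

P = 1/(1+e^{-0.1330}) = 0.5332
P(1−P) = 0.5332 × 0.4668 = 0.2489
I = a² × P(1−P) = 1.9² × 0.2489 = 0.89852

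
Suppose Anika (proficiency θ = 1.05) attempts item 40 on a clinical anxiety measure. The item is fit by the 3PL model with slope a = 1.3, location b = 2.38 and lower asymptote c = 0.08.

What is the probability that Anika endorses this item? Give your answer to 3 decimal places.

0.219

P(θ) = c + (1 − c) · 1 / (1 + exp(−a(θ − b)))
Exponent: 1.3 × (1.05 − 2.38) = -1.7290
1/(1 + e^{1.7290}) = 0.1507
P = 0.08 + 0.92 × 0.1507 = 0.2187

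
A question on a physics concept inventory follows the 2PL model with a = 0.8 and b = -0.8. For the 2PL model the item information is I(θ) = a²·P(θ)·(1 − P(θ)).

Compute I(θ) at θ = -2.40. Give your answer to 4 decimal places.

P = 1/(1+e^{1.2800}) = 0.2176
P(1−P) = 0.2176 × 0.7824 = 0.1702
I = a² × P(1−P) = 0.8² × 0.1702 = 0.10894

0.1089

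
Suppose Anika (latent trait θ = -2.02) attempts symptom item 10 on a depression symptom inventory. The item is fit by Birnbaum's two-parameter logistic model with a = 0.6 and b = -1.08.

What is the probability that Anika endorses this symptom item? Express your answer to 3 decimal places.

P(θ) = 1 / (1 + exp(−a(θ − b)))
Exponent: 0.6 × (-2.02 − (-1.08)) = -0.5640
1/(1 + e^{0.5640}) = 0.3626

0.363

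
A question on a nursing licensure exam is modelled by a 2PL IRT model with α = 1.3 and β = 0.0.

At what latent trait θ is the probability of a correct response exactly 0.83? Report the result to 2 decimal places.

P(θ) = 1 / (1 + exp(−α(θ − β)))
logit = ln(0.8300/0.1700) = 1.5856
θ = β + logit/(α) = 0.0 + 1.5856/1.3000 = 1.2197

1.22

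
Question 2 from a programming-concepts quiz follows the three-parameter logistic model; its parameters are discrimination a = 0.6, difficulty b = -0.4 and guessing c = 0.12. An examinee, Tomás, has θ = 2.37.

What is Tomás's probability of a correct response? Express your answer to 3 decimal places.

0.860

P(θ) = c + (1 − c) · 1 / (1 + exp(−a(θ − b)))
Exponent: 0.6 × (2.37 − (-0.4)) = 1.6620
1/(1 + e^{-1.6620}) = 0.8405
P = 0.12 + 0.88 × 0.8405 = 0.8596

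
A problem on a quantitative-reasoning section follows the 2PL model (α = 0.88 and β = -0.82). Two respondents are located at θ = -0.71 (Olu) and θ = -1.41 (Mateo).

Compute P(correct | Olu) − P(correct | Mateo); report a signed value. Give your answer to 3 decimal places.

P(θ) = 1 / (1 + exp(−α(θ − β)))
P(Olu) = 0.5242  [exponent 0.0968]
P(Mateo) = 0.3730  [exponent -0.5192]
Difference = 0.5242 − 0.3730 = 0.1511

0.151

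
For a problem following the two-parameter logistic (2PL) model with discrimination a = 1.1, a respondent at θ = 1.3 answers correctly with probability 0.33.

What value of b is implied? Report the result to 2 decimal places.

P(θ) = 1 / (1 + exp(−a(θ − b)))
logit(0.33) = ln(0.33/0.67) = -0.7082
b = θ − logit/(a) = 1.3 − (-0.7082)/1.1000 = 1.9438

1.94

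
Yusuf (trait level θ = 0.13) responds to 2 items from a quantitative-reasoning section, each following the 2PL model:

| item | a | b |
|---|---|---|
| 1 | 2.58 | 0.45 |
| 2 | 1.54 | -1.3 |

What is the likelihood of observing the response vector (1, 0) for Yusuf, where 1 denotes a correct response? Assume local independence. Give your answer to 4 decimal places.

0.0303

P(θ) = 1 / (1 + exp(−a(θ − b)))
P_1 = 1/(1+e^{0.8256}) = 0.3046
P_2 = 1/(1+e^{-2.2022}) = 0.9004
L = P_1 × (1−P_2) = 0.3046 × 0.0996 = 0.03032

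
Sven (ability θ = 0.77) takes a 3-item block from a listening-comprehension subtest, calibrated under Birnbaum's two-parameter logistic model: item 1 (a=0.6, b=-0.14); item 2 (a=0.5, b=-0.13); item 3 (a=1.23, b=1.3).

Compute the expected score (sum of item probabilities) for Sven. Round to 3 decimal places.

P(θ) = 1 / (1 + exp(−a(θ − b)))
P_1 = 1/(1+e^{-0.5460}) = 0.6332
P_2 = 1/(1+e^{-0.4500}) = 0.6106
P_3 = 1/(1+e^{0.6519}) = 0.3426
E[score] = 0.6332 + 0.6106 + 0.3426 = 1.5864

1.586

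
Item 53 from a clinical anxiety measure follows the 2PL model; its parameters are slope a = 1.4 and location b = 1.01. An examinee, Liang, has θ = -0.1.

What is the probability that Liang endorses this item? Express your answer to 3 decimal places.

P(θ) = 1 / (1 + exp(−a(θ − b)))
Exponent: 1.4 × (-0.1 − 1.01) = -1.5540
1/(1 + e^{1.5540}) = 0.1745

0.175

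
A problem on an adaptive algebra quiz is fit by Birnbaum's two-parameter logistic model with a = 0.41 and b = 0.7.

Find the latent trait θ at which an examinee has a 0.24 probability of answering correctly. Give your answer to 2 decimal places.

P(θ) = 1 / (1 + exp(−a(θ − b)))
logit = ln(0.2400/0.7600) = -1.1527
θ = b + logit/(a) = 0.7 + (-1.1527)/0.4100 = -2.1114

-2.11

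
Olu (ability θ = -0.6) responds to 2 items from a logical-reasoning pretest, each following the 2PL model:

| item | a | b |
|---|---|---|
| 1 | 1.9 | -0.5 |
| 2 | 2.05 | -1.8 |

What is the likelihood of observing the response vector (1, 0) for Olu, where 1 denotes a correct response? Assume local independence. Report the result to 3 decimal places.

0.036

P(θ) = 1 / (1 + exp(−a(θ − b)))
P_1 = 1/(1+e^{0.1900}) = 0.4526
P_2 = 1/(1+e^{-2.4600}) = 0.9213
L = P_1 × (1−P_2) = 0.4526 × 0.0787 = 0.03563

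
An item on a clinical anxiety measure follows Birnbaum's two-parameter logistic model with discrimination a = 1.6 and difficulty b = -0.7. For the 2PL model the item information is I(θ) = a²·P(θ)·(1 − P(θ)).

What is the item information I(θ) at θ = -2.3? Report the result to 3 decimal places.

P = 1/(1+e^{2.5600}) = 0.0718
P(1−P) = 0.0718 × 0.9282 = 0.0666
I = a² × P(1−P) = 1.6² × 0.0666 = 0.17052

0.171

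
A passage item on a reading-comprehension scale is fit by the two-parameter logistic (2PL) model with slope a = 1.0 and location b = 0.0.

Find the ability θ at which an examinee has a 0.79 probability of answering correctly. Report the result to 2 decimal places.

1.32

P(θ) = 1 / (1 + exp(−a(θ − b)))
logit = ln(0.7900/0.2100) = 1.3249
θ = b + logit/(a) = 0.0 + 1.3249/1.0000 = 1.3249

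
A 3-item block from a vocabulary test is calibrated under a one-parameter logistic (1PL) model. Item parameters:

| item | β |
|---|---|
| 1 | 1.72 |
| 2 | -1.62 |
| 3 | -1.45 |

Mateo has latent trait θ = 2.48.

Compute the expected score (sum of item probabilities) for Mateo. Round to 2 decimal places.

2.65

P(θ) = 1 / (1 + exp(−(θ − β)))
P_1 = 1/(1+e^{-0.7600}) = 0.6814
P_2 = 1/(1+e^{-4.1000}) = 0.9837
P_3 = 1/(1+e^{-3.9300}) = 0.9807
E[score] = 0.6814 + 0.9837 + 0.9807 = 2.6458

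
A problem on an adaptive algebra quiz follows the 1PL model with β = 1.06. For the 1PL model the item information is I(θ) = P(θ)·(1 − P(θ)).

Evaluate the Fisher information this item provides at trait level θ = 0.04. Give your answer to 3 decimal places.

P = 1/(1+e^{1.0200}) = 0.2650
P(1−P) = 0.2650 × 0.7350 = 0.1948
I = P(1−P) = 0.19479

0.195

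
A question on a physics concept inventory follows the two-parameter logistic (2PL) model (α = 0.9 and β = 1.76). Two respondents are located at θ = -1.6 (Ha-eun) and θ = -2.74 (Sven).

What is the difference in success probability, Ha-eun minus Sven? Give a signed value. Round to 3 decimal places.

0.029

P(θ) = 1 / (1 + exp(−α(θ − β)))
P(Ha-eun) = 0.0464  [exponent -3.0240]
P(Sven) = 0.0171  [exponent -4.0500]
Difference = 0.0464 − 0.0171 = 0.0292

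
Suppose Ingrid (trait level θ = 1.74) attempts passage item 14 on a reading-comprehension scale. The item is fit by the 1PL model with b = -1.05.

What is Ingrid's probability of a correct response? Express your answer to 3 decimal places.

P(θ) = 1 / (1 + exp(−(θ − b)))
Exponent: (1.74 − (-1.05)) = 2.7900
1/(1 + e^{-2.7900}) = 0.9421
P = 0.9421

0.942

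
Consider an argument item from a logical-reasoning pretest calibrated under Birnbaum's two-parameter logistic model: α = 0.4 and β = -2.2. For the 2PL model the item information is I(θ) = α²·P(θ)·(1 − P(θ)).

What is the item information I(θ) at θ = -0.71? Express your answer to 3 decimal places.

P = 1/(1+e^{-0.5960}) = 0.6447
P(1−P) = 0.6447 × 0.3553 = 0.2291
I = α² × P(1−P) = 0.4² × 0.2291 = 0.03665

0.037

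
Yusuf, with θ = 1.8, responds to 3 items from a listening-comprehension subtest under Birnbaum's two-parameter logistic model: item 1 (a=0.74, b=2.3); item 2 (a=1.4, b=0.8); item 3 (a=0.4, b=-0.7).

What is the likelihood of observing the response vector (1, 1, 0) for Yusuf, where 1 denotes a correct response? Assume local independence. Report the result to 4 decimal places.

0.0881

P(θ) = 1 / (1 + exp(−a(θ − b)))
P_1 = 1/(1+e^{0.3700}) = 0.4085
P_2 = 1/(1+e^{-1.4000}) = 0.8022
P_3 = 1/(1+e^{-1.0000}) = 0.7311
L = P_1 × P_2 × (1−P_3) = 0.4085 × 0.8022 × 0.2689 = 0.08814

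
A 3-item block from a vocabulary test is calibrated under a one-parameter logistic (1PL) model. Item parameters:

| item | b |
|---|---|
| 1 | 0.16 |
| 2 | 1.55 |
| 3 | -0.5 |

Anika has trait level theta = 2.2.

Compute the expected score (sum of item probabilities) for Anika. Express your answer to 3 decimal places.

2.479

P(theta) = 1 / (1 + exp(−(theta − b)))
P_1 = 1/(1+e^{-2.0400}) = 0.8849
P_2 = 1/(1+e^{-0.6500}) = 0.6570
P_3 = 1/(1+e^{-2.7000}) = 0.9370
E[score] = 0.8849 + 0.6570 + 0.9370 = 2.4790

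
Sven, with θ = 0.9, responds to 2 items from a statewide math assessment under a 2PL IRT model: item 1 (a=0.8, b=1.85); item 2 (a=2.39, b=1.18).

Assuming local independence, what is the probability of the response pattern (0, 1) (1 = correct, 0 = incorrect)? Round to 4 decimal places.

0.2308

P(θ) = 1 / (1 + exp(−a(θ − b)))
P_1 = 1/(1+e^{0.7600}) = 0.3186
P_2 = 1/(1+e^{0.6692}) = 0.3387
L = (1−P_1) × P_2 = 0.6814 × 0.3387 = 0.23076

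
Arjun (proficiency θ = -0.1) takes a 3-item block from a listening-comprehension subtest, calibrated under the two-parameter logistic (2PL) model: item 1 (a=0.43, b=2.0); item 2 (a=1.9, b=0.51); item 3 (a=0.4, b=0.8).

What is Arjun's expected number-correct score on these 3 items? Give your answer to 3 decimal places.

P(θ) = 1 / (1 + exp(−a(θ − b)))
P_1 = 1/(1+e^{0.9030}) = 0.2884
P_2 = 1/(1+e^{1.1590}) = 0.2388
P_3 = 1/(1+e^{0.3600}) = 0.4110
E[score] = 0.2884 + 0.2388 + 0.4110 = 0.9382

0.938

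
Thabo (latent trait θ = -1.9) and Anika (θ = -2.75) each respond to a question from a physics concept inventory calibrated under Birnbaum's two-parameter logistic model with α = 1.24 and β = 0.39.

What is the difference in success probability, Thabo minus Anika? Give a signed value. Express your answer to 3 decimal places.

P(θ) = 1 / (1 + exp(−α(θ − β)))
P(Thabo) = 0.0552  [exponent -2.8396]
P(Anika) = 0.0200  [exponent -3.8936]
Difference = 0.0552 − 0.0200 = 0.0353

0.035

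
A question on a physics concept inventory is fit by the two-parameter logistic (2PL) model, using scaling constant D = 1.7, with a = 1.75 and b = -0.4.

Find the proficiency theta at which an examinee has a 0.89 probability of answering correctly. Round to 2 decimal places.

0.30

P(theta) = 1 / (1 + exp(−D·a(theta − b)))
logit = ln(0.8900/0.1100) = 2.0907
theta = b + logit/(1.7·a) = -0.4 + 2.0907/2.9750 = 0.3028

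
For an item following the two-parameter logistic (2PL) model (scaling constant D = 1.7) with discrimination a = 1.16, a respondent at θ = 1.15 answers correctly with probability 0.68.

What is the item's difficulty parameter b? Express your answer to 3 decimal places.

P(θ) = 1 / (1 + exp(−D·a(θ − b)))
logit(0.68) = ln(0.68/0.32) = 0.7538
b = θ − logit/(1.7·a) = 1.15 − 0.7538/1.9720 = 0.7678

0.768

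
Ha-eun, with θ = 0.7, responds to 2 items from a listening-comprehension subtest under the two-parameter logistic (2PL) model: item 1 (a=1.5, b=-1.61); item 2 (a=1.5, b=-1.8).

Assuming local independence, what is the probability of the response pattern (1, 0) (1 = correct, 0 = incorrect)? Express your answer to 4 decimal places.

P(θ) = 1 / (1 + exp(−a(θ − b)))
P_1 = 1/(1+e^{-3.4650}) = 0.9697
P_2 = 1/(1+e^{-3.7500}) = 0.9770
L = P_1 × (1−P_2) = 0.9697 × 0.0230 = 0.02228

0.0223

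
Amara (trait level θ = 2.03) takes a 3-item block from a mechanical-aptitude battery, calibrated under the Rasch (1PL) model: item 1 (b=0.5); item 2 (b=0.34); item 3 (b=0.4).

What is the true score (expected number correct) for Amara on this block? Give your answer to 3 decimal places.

2.502

P(θ) = 1 / (1 + exp(−(θ − b)))
P_1 = 1/(1+e^{-1.5300}) = 0.8220
P_2 = 1/(1+e^{-1.6900}) = 0.8442
P_3 = 1/(1+e^{-1.6300}) = 0.8362
E[score] = 0.8220 + 0.8442 + 0.8362 = 2.5024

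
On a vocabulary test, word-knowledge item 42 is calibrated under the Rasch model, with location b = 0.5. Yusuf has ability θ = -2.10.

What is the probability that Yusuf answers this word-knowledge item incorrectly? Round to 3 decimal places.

P(θ) = 1 / (1 + exp(−(θ − b)))
Exponent: (-2.10 − 0.5) = -2.6000
1/(1 + e^{2.6000}) = 0.0691
P = 0.0691
P(incorrect) = 1 − 0.0691 = 0.9309

0.931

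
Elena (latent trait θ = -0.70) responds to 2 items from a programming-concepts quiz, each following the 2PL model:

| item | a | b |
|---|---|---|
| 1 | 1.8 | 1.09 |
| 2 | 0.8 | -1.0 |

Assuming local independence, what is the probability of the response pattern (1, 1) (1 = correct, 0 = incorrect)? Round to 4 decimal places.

0.0215

P(θ) = 1 / (1 + exp(−a(θ − b)))
P_1 = 1/(1+e^{3.2220}) = 0.0383
P_2 = 1/(1+e^{-0.2400}) = 0.5597
L = P_1 × P_2 = 0.0383 × 0.5597 = 0.02146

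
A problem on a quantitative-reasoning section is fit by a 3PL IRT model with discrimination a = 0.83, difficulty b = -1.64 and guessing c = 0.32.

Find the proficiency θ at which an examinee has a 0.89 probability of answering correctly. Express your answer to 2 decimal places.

0.34

P(θ) = c + (1 − c) · 1 / (1 + exp(−a(θ − b)))
Remove guessing floor: (0.89 − 0.32)/(1 − 0.32) = 0.8382
logit = ln(0.8382/0.1618) = 1.6452
θ = b + logit/(a) = -1.64 + 1.6452/0.8300 = 0.3421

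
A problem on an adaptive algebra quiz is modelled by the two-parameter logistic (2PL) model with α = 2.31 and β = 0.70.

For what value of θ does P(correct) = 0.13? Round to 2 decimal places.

-0.12

P(θ) = 1 / (1 + exp(−α(θ − β)))
logit = ln(0.1300/0.8700) = -1.9010
θ = β + logit/(α) = 0.70 + (-1.9010)/2.3100 = -0.1229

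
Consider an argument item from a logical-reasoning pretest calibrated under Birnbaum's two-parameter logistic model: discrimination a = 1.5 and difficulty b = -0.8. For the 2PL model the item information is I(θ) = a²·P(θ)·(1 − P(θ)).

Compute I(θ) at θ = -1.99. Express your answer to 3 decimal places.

0.277

P = 1/(1+e^{1.7850}) = 0.1437
P(1−P) = 0.1437 × 0.8563 = 0.1230
I = a² × P(1−P) = 1.5² × 0.1230 = 0.27684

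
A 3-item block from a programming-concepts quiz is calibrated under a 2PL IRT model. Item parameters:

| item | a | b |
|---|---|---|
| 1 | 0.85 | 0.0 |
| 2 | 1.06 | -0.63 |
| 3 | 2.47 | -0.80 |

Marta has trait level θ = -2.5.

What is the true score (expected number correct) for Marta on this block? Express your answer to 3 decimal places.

0.243

P(θ) = 1 / (1 + exp(−a(θ − b)))
P_1 = 1/(1+e^{2.1250}) = 0.1067
P_2 = 1/(1+e^{1.9822}) = 0.1211
P_3 = 1/(1+e^{4.1990}) = 0.0148
E[score] = 0.1067 + 0.1211 + 0.0148 = 0.2426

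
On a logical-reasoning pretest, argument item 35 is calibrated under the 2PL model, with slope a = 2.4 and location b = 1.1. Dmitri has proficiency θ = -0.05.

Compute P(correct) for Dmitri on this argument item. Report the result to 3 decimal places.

0.060

P(θ) = 1 / (1 + exp(−a(θ − b)))
Exponent: 2.4 × (-0.05 − 1.1) = -2.7600
1/(1 + e^{2.7600}) = 0.0595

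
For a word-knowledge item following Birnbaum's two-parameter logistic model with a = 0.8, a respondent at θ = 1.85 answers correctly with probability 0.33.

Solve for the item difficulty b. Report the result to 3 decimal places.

2.735

P(θ) = 1 / (1 + exp(−a(θ − b)))
logit(0.33) = ln(0.33/0.67) = -0.7082
b = θ − logit/(a) = 1.85 − (-0.7082)/0.8000 = 2.7352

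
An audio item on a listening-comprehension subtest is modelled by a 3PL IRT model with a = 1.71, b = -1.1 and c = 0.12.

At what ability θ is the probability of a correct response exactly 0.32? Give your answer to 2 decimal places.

P(θ) = c + (1 − c) · 1 / (1 + exp(−a(θ − b)))
Remove guessing floor: (0.32 − 0.12)/(1 − 0.12) = 0.2273
logit = ln(0.2273/0.7727) = -1.2238
θ = b + logit/(a) = -1.1 + (-1.2238)/1.7100 = -1.8157

-1.82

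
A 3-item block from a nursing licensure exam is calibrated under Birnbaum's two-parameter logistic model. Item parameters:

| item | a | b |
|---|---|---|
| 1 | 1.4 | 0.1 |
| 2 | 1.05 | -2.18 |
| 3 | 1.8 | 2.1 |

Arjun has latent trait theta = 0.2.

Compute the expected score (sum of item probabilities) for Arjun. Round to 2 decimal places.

1.49

P(theta) = 1 / (1 + exp(−a(theta − b)))
P_1 = 1/(1+e^{-0.1400}) = 0.5349
P_2 = 1/(1+e^{-2.4990}) = 0.9241
P_3 = 1/(1+e^{3.4200}) = 0.0317
E[score] = 0.5349 + 0.9241 + 0.0317 = 1.4907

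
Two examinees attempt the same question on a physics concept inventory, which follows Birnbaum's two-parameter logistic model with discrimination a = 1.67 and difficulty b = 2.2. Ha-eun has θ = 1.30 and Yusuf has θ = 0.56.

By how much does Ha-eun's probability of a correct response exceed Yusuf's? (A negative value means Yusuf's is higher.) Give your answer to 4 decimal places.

P(θ) = 1 / (1 + exp(−a(θ − b)))
P(Ha-eun) = 0.1820  [exponent -1.5030]
P(Yusuf) = 0.0607  [exponent -2.7388]
Difference = 0.1820 − 0.0607 = 0.1213

0.1213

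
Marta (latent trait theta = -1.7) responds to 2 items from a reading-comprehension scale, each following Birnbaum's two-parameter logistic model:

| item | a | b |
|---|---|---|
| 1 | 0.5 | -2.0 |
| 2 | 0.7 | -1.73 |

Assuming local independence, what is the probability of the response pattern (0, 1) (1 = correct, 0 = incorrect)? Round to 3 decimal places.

P(theta) = 1 / (1 + exp(−a(theta − b)))
P_1 = 1/(1+e^{-0.1500}) = 0.5374
P_2 = 1/(1+e^{-0.0210}) = 0.5052
L = (1−P_1) × P_2 = 0.4626 × 0.5052 = 0.23371

0.234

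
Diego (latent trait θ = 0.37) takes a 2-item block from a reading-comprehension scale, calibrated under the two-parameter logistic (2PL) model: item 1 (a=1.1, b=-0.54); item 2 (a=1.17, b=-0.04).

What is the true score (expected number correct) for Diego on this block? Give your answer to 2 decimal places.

P(θ) = 1 / (1 + exp(−a(θ − b)))
P_1 = 1/(1+e^{-1.0010}) = 0.7313
P_2 = 1/(1+e^{-0.4797}) = 0.6177
E[score] = 0.7313 + 0.6177 = 1.3489

1.35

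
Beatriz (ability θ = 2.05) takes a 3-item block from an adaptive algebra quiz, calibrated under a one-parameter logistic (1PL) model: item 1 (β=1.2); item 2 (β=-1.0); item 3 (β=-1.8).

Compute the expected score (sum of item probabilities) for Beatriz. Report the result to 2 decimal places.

2.63

P(θ) = 1 / (1 + exp(−(θ − β)))
P_1 = 1/(1+e^{-0.8500}) = 0.7006
P_2 = 1/(1+e^{-3.0500}) = 0.9548
P_3 = 1/(1+e^{-3.8500}) = 0.9792
E[score] = 0.7006 + 0.9548 + 0.9792 = 2.6345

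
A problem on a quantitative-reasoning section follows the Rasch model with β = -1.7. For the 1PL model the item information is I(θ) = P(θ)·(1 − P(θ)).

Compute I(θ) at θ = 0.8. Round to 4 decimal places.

0.0701

P = 1/(1+e^{-2.5000}) = 0.9241
P(1−P) = 0.9241 × 0.0759 = 0.0701
I = P(1−P) = 0.07010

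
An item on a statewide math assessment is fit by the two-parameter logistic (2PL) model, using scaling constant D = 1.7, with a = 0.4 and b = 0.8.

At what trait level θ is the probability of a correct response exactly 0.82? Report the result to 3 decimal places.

3.030

P(θ) = 1 / (1 + exp(−D·a(θ − b)))
logit = ln(0.8200/0.1800) = 1.5163
θ = b + logit/(1.7·a) = 0.8 + 1.5163/0.6800 = 3.0299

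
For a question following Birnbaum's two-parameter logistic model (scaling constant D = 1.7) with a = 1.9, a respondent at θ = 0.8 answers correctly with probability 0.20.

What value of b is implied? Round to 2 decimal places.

1.23

P(θ) = 1 / (1 + exp(−D·a(θ − b)))
logit(0.20) = ln(0.20/0.80) = -1.3863
b = θ − logit/(1.7·a) = 0.8 − (-1.3863)/3.2300 = 1.2292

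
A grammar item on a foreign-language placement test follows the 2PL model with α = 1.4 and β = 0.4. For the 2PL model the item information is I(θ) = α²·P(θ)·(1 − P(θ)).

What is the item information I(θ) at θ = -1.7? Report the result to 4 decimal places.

0.0935

P = 1/(1+e^{2.9400}) = 0.0502
P(1−P) = 0.0502 × 0.9498 = 0.0477
I = α² × P(1−P) = 1.4² × 0.0477 = 0.09347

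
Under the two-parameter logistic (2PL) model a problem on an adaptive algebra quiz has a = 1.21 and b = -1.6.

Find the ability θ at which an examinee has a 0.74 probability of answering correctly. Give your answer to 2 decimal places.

P(θ) = 1 / (1 + exp(−a(θ − b)))
logit = ln(0.7400/0.2600) = 1.0460
θ = b + logit/(a) = -1.6 + 1.0460/1.2100 = -0.7356

-0.74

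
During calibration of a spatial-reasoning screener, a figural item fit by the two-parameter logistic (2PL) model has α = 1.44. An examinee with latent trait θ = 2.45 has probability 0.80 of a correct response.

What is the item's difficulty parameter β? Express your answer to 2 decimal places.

P(θ) = 1 / (1 + exp(−α(θ − β)))
logit(0.80) = ln(0.80/0.20) = 1.3863
β = θ − logit/(α) = 2.45 − 1.3863/1.4400 = 1.4873

1.49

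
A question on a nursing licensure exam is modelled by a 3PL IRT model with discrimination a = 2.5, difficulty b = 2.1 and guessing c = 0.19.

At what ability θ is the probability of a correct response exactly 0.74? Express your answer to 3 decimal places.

P(θ) = c + (1 − c) · 1 / (1 + exp(−a(θ − b)))
Remove guessing floor: (0.74 − 0.19)/(1 − 0.19) = 0.6790
logit = ln(0.6790/0.3210) = 0.7492
θ = b + logit/(a) = 2.1 + 0.7492/2.5000 = 2.3997

2.400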